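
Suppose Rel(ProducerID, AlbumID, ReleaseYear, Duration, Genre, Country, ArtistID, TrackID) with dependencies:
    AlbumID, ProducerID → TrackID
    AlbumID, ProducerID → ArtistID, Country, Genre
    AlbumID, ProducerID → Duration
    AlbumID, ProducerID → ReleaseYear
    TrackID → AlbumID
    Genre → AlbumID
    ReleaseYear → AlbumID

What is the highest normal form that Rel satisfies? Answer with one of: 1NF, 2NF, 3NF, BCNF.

3NF

Candidate keys: {AlbumID, ProducerID}, {Genre, ProducerID}, {ProducerID, ReleaseYear}, {ProducerID, TrackID}. Prime attributes: {AlbumID, Genre, ProducerID, ReleaseYear, TrackID}.
For TrackID → AlbumID we have {TrackID}⁺ = {AlbumID, TrackID}; {TrackID} is not a superkey, so BCNF fails.
Since {AlbumID} ⊆ prime attributes and every other non-superkey FD also has a prime right side, the schema is in 3NF.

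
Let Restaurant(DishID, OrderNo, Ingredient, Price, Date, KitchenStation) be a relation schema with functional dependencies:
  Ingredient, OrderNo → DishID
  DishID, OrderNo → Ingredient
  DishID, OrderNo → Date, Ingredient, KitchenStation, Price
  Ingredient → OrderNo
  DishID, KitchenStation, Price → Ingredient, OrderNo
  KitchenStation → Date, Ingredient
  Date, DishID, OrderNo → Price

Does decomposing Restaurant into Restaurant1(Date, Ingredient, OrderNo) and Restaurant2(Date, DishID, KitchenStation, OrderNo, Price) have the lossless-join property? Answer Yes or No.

No

The shared attributes are {Date, OrderNo} and {Date, OrderNo}⁺ = {Date, OrderNo}.
The closure covers neither Restaurant1 nor Restaurant2 entirely; the join is not lossless.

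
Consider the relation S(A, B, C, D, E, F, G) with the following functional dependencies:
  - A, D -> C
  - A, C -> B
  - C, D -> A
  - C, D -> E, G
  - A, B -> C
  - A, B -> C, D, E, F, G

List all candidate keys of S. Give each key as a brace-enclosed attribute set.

{A, B} is a candidate key since {A, B}⁺ = {A, B, C, D, E, F, G} covers every attribute.
{A, C} is a candidate key since {A, C}⁺ = {A, B, C, D, E, F, G} covers every attribute.
{A, D} is a candidate key since {A, D}⁺ = {A, B, C, D, E, F, G} covers every attribute.
{C, D} is a candidate key since {C, D}⁺ = {A, B, C, D, E, F, G} covers every attribute.
Any other superkey properly contains one of these, so there are no further candidate keys.

{A, B}, {A, C}, {A, D}, {C, D}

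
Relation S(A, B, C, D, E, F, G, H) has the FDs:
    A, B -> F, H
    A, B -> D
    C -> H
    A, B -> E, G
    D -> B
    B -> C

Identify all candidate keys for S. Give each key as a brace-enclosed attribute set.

{A} never appears on the right of any FD, so every key must include it.
{A, B} is a candidate key since {A, B}⁺ = {A, B, C, D, E, F, G, H} covers every attribute.
{A, D} is a candidate key since {A, D}⁺ = {A, B, C, D, E, F, G, H} covers every attribute.
No proper subset of any of these is a key, and no other minimal superkey exists.

{A, B}, {A, D}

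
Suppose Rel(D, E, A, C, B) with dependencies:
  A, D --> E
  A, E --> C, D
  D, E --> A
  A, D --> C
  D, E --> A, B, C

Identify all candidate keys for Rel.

{A, D}⁺ = {A, B, C, D, E} — all of the relation — so {A, D} is a candidate key.
{A, E}⁺ = {A, B, C, D, E} — all of the relation — so {A, E} is a candidate key.
{D, E}⁺ = {A, B, C, D, E} — all of the relation — so {D, E} is a candidate key.
Any other superkey properly contains one of these, so there are no further candidate keys.

{A, D}, {A, E}, {D, E}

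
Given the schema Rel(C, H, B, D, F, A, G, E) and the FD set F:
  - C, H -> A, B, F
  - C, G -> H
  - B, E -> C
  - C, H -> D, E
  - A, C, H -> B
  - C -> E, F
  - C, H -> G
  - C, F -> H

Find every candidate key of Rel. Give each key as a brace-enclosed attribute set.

{B, E}, {C}

{C}⁺ = {A, B, C, D, E, F, G, H}, which is every attribute, so {C} is a candidate key.
{B, E}⁺ = {A, B, C, D, E, F, G, H}, which is every attribute, so {B, E} is a candidate key.
No proper subset of any of these is a key, and no other minimal superkey exists.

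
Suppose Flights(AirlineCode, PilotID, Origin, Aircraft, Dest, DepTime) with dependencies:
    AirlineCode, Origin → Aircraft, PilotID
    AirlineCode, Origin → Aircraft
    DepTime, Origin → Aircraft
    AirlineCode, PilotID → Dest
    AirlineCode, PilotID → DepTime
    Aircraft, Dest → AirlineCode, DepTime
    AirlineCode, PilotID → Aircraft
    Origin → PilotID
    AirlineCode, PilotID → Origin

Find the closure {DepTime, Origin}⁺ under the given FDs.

{Aircraft, DepTime, Origin, PilotID}

Start with {DepTime, Origin}.
DepTime, Origin → Aircraft applies; add {Aircraft} → now {Aircraft, DepTime, Origin}.
Origin → PilotID applies; add {PilotID} → now {Aircraft, DepTime, Origin, PilotID}.
No further FD applies.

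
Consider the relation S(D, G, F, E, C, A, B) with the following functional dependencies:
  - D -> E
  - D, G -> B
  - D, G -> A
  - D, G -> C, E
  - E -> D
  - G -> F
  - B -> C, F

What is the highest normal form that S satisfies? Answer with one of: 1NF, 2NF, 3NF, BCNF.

Candidate keys: {D, G}, {E, G}. Prime attributes: {D, E, G}.
For D -> E we have {D}⁺ = {D, E}; {D} is not a superkey, so BCNF fails.
G -> F has non-prime {F} on the right and a non-superkey on the left, so 3NF fails.
{G} is a proper subset of the key {D, G}, and {G}⁺ contains the non-prime attribute {F} — a partial dependency, so 2NF is violated.

1NF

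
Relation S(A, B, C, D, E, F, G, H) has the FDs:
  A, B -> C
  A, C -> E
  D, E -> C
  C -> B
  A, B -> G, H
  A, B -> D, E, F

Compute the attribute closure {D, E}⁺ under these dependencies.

{B, C, D, E}

Start with {D, E}.
D, E -> C applies; add {C} → now {C, D, E}.
C -> B applies; add {B} → now {B, C, D, E}.
No further FD applies.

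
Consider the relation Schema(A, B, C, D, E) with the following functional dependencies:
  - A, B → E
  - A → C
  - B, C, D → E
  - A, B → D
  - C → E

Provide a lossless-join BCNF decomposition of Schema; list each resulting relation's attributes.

{A, B, D}; {A, C}; {C, E}

Candidate key of the original relation: {A, B}.
{A, B, C, D, E}: {A} determines {A, C, E} here but is not a superkey — split on A → C, E, giving {A, C, E} and {A, B, D}.
{A, C, E}: {C} determines {C, E} here but is not a superkey — split on C → E, giving {C, E} and {A, C}.
{C, E} has no BCNF violation.
{A, C} has no BCNF violation.
{A, B, D} has no BCNF violation.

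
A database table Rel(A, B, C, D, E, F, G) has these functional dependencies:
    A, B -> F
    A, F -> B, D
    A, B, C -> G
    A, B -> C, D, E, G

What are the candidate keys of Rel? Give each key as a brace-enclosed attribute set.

No FD produces {A}, so it must be in every candidate key.
{A, B} is a candidate key since {A, B}⁺ = {A, B, C, D, E, F, G} covers every attribute.
{A, F} is a candidate key since {A, F}⁺ = {A, B, C, D, E, F, G} covers every attribute.
These are minimal and exhaustive — every other superkey contains one of them.

{A, B}, {A, F}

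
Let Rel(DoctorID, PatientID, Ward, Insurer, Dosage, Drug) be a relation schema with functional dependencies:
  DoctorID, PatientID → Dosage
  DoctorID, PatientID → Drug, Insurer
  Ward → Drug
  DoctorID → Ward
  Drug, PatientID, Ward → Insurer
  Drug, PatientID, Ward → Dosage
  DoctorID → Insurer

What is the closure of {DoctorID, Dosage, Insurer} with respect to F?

{DoctorID, Dosage, Drug, Insurer, Ward}

Start with {DoctorID, Dosage, Insurer}.
DoctorID → Ward applies; add {Ward} → now {DoctorID, Dosage, Insurer, Ward}.
Ward → Drug applies; add {Drug} → now {DoctorID, Dosage, Drug, Insurer, Ward}.
No further FD applies.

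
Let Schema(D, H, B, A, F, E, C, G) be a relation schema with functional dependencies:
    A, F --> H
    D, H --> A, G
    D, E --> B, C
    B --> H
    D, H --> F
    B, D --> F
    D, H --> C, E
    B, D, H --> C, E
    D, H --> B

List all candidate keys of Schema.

{A, D, F}, {B, D}, {D, E}, {D, H}

Attributes never on any right-hand side: {D} — every candidate key must contain it.
Closure of {B, D} is {A, B, C, D, E, F, G, H}, the whole schema; {B, D} is a candidate key.
Closure of {D, E} is {A, B, C, D, E, F, G, H}, the whole schema; {D, E} is a candidate key.
Closure of {D, H} is {A, B, C, D, E, F, G, H}, the whole schema; {D, H} is a candidate key.
Closure of {A, D, F} is {A, B, C, D, E, F, G, H}, the whole schema; {A, D, F} is a candidate key.
No proper subset of any of these is a key, and no other minimal superkey exists.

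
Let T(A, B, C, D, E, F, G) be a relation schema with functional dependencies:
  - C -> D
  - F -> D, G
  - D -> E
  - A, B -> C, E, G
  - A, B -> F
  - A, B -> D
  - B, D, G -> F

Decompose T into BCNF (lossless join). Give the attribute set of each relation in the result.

{A, B, C, F}; {C, D}; {D, E}; {F, G}

Candidate key of the original relation: {A, B}.
In {A, B, C, D, E, F, G}, {C} is not a superkey ({C}⁺ restricted to this set is {C, D, E}), so split on C -> D, E into {C, D, E} and {A, B, C, F, G}.
In {C, D, E}, {D} is not a superkey ({D}⁺ restricted to this set is {D, E}), so split on D -> E into {D, E} and {C, D}.
{D, E} has no BCNF violation.
{C, D} has no BCNF violation.
In {A, B, C, F, G}, {F} is not a superkey ({F}⁺ restricted to this set is {F, G}), so split on F -> G into {F, G} and {A, B, C, F}.
{F, G} has no BCNF violation.
{A, B, C, F} has no BCNF violation.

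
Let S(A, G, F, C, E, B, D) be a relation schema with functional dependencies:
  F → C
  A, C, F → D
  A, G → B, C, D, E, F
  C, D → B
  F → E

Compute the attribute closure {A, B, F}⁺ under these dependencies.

Start with {A, B, F}.
F → C applies; add {C} → now {A, B, C, F}.
A, C, F → D applies; add {D} → now {A, B, C, D, F}.
F → E applies; add {E} → now {A, B, C, D, E, F}.
No further FD applies.

{A, B, C, D, E, F}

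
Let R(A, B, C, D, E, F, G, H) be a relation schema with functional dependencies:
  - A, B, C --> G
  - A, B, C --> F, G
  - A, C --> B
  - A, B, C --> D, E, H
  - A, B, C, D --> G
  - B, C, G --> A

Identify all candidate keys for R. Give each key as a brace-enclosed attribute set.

{A, C}, {B, C, G}

No FD produces {C}, so it must be in every candidate key.
{A, C} is a candidate key since {A, C}⁺ = {A, B, C, D, E, F, G, H} covers every attribute.
{B, C, G} is a candidate key since {B, C, G}⁺ = {A, B, C, D, E, F, G, H} covers every attribute.
No proper subset of any of these is a key, and no other minimal superkey exists.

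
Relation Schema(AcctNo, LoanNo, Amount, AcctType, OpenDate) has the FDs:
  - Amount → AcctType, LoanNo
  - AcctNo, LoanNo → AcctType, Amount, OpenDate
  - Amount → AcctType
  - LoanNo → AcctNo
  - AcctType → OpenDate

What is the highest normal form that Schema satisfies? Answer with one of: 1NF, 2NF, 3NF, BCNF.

2NF

Candidate keys: {Amount}, {LoanNo}. Prime attributes: {Amount, LoanNo}.
AcctType → OpenDate breaks BCNF: {AcctType}⁺ = {AcctType, OpenDate}, so {AcctType} is not a superkey.
Because {OpenDate} is non-prime and the left side of AcctType → OpenDate is not a superkey, the relation is not in 3NF.
Every candidate key is a single attribute, so no partial dependency is possible; 2NF holds.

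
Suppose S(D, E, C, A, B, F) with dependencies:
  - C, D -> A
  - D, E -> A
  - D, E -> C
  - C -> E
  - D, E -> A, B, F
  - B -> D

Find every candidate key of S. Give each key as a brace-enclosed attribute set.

Closure of {B, C} is {A, B, C, D, E, F}, the whole schema; {B, C} is a candidate key.
Closure of {B, E} is {A, B, C, D, E, F}, the whole schema; {B, E} is a candidate key.
Closure of {C, D} is {A, B, C, D, E, F}, the whole schema; {C, D} is a candidate key.
Closure of {D, E} is {A, B, C, D, E, F}, the whole schema; {D, E} is a candidate key.
No proper subset of any of these is a key, and no other minimal superkey exists.

{B, C}, {B, E}, {C, D}, {D, E}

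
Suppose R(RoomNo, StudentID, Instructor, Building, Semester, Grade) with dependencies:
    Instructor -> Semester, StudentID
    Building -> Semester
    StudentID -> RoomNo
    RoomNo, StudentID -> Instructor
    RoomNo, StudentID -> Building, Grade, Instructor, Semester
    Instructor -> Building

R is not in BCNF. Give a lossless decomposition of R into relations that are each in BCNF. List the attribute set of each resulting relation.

{Building, Grade, Instructor, RoomNo, StudentID}; {Building, Semester}

Candidate keys of the original relation: {Instructor}, {StudentID}.
Within {Building, Grade, Instructor, RoomNo, Semester, StudentID}: {Building}⁺ ∩ {Building, Grade, Instructor, RoomNo, Semester, StudentID} = {Building, Semester}, not the whole set, so Building -> Semester violates BCNF; decompose into {Building, Semester} and {Building, Grade, Instructor, RoomNo, StudentID}.
{Building, Semester}: every determinant is a superkey — BCNF.
{Building, Grade, Instructor, RoomNo, StudentID}: every determinant is a superkey — BCNF.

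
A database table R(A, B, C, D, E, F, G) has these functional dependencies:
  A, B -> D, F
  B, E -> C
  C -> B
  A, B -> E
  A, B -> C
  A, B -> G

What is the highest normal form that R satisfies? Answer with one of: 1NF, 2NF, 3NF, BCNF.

Candidate keys: {A, B}, {A, C}. Prime attributes: {A, B, C}.
For B, E -> C we have {B, E}⁺ = {B, C, E}; {B, E} is not a superkey, so BCNF fails.
But every attribute on its right side ({C}) is prime, and the same holds for every other non-superkey FD, so 3NF still holds.

3NF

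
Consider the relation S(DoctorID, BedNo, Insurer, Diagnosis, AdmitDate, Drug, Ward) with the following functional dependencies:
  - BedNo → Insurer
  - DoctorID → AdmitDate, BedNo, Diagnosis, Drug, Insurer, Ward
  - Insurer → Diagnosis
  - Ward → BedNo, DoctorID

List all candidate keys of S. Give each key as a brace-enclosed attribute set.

{DoctorID} is a candidate key since {DoctorID}⁺ = {AdmitDate, BedNo, Diagnosis, DoctorID, Drug, Insurer, Ward} covers every attribute.
{Ward} is a candidate key since {Ward}⁺ = {AdmitDate, BedNo, Diagnosis, DoctorID, Drug, Insurer, Ward} covers every attribute.
Any other superkey properly contains one of these, so there are no further candidate keys.

{DoctorID}, {Ward}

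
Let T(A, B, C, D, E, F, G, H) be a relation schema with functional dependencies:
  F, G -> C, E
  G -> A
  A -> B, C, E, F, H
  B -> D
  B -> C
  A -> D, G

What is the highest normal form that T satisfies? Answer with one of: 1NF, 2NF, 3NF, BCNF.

Candidate keys: {A}, {G}. Prime attributes: {A, G}.
B -> D breaks BCNF: {B}⁺ = {B, C, D}, so {B} is not a superkey.
B -> D determines the non-prime attribute {D} from a non-superkey — 3NF is violated.
With only single-attribute keys there can be no partial dependency, so 2NF holds.

2NF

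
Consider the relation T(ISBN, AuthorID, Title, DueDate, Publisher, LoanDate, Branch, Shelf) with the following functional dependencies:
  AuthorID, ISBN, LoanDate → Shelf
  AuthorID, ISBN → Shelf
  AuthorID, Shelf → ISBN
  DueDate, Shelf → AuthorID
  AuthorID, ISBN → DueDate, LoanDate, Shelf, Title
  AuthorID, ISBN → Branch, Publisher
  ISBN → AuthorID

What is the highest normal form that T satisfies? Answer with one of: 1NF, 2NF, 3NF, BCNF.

Candidate keys: {AuthorID, Shelf}, {DueDate, Shelf}, {ISBN}. Prime attributes: {AuthorID, DueDate, ISBN, Shelf}.
Every FD has a superkey on the left, so the relation is in BCNF.

BCNF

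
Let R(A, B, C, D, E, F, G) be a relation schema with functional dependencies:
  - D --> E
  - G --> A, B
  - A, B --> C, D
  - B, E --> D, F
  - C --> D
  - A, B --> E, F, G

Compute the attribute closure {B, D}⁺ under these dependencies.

Start with {B, D}.
D --> E applies; add {E} → now {B, D, E}.
B, E --> D, F applies; add {F} → now {B, D, E, F}.
No further FD applies.

{B, D, E, F}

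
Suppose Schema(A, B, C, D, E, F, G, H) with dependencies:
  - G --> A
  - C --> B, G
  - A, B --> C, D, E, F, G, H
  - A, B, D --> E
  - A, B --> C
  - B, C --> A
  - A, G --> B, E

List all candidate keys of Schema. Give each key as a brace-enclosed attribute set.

Closure of {C} is {A, B, C, D, E, F, G, H}, the whole schema; {C} is a candidate key.
Closure of {G} is {A, B, C, D, E, F, G, H}, the whole schema; {G} is a candidate key.
Closure of {A, B} is {A, B, C, D, E, F, G, H}, the whole schema; {A, B} is a candidate key.
Any other superkey properly contains one of these, so there are no further candidate keys.

{A, B}, {C}, {G}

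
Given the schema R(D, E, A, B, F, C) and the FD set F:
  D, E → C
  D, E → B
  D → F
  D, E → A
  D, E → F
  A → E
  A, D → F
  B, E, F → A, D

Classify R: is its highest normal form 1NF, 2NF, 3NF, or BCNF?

3NF

Candidate keys: {A, B, F}, {A, D}, {B, E, F}, {D, E}. Prime attributes: {A, B, D, E, F}.
D → F: {D}⁺ = {D, F}, which is not all of the attributes, so the left side is not a superkey — BCNF is violated.
Its right-hand attributes {F} are all prime, as are those of every other non-superkey FD — the relation is in 3NF.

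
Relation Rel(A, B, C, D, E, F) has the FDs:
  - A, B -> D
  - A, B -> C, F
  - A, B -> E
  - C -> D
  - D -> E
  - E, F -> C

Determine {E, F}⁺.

{C, D, E, F}

Start with {E, F}.
E, F -> C applies; add {C} → now {C, E, F}.
C -> D applies; add {D} → now {C, D, E, F}.
No further FD applies.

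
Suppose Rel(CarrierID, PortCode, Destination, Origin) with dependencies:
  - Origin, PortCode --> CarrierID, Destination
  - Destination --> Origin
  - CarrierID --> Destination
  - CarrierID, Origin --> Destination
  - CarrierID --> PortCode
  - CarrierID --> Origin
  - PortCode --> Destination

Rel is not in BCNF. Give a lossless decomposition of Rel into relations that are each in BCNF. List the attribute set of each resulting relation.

{CarrierID, Destination, PortCode}; {Destination, Origin}

Candidate keys of the original relation: {CarrierID}, {PortCode}.
In {CarrierID, Destination, Origin, PortCode}, {Destination} is not a superkey ({Destination}⁺ restricted to this set is {Destination, Origin}), so split on Destination --> Origin into {Destination, Origin} and {CarrierID, Destination, PortCode}.
{Destination, Origin} is in BCNF.
{CarrierID, Destination, PortCode} is in BCNF.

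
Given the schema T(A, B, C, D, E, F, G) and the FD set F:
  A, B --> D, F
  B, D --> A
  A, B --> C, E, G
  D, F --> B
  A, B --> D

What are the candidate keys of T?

{A, B}, {B, D}, {D, F}

{A, B}⁺ = {A, B, C, D, E, F, G} — all of the relation — so {A, B} is a candidate key.
{B, D}⁺ = {A, B, C, D, E, F, G} — all of the relation — so {B, D} is a candidate key.
{D, F}⁺ = {A, B, C, D, E, F, G} — all of the relation — so {D, F} is a candidate key.
These are minimal and exhaustive — every other superkey contains one of them.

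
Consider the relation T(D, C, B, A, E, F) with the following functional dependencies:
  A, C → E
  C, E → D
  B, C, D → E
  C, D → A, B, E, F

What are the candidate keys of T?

Attributes never on any right-hand side: {C} — every candidate key must contain it.
Closure of {A, C} is {A, B, C, D, E, F}, the whole schema; {A, C} is a candidate key.
Closure of {C, D} is {A, B, C, D, E, F}, the whole schema; {C, D} is a candidate key.
Closure of {C, E} is {A, B, C, D, E, F}, the whole schema; {C, E} is a candidate key.
These are minimal and exhaustive — every other superkey contains one of them.

{A, C}, {C, D}, {C, E}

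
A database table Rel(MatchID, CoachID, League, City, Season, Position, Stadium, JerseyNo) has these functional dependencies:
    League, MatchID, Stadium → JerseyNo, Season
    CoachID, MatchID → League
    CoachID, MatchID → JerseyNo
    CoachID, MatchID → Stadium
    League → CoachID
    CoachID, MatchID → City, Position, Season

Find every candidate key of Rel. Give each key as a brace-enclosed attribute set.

No FD produces {MatchID}, so it must be in every candidate key.
{CoachID, MatchID} is a candidate key since {CoachID, MatchID}⁺ = {City, CoachID, JerseyNo, League, MatchID, Position, Season, Stadium} covers every attribute.
{League, MatchID} is a candidate key since {League, MatchID}⁺ = {City, CoachID, JerseyNo, League, MatchID, Position, Season, Stadium} covers every attribute.
Any other superkey properly contains one of these, so there are no further candidate keys.

{CoachID, MatchID}, {League, MatchID}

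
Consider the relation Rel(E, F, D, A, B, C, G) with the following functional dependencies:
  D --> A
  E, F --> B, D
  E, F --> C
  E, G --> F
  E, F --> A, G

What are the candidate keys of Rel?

No FD produces {E}, so it must be in every candidate key.
{E, F}⁺ = {A, B, C, D, E, F, G}, which is every attribute, so {E, F} is a candidate key.
{E, G}⁺ = {A, B, C, D, E, F, G}, which is every attribute, so {E, G} is a candidate key.
Any other superkey properly contains one of these, so there are no further candidate keys.

{E, F}, {E, G}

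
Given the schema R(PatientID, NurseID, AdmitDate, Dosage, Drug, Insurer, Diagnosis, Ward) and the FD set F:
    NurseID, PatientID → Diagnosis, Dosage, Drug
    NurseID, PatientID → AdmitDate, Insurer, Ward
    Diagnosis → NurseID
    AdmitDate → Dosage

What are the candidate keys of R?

Attributes never on any right-hand side: {PatientID} — every candidate key must contain it.
{Diagnosis, PatientID}⁺ = {AdmitDate, Diagnosis, Dosage, Drug, Insurer, NurseID, PatientID, Ward}, which is every attribute, so {Diagnosis, PatientID} is a candidate key.
{NurseID, PatientID}⁺ = {AdmitDate, Diagnosis, Dosage, Drug, Insurer, NurseID, PatientID, Ward}, which is every attribute, so {NurseID, PatientID} is a candidate key.
These are minimal and exhaustive — every other superkey contains one of them.

{Diagnosis, PatientID}, {NurseID, PatientID}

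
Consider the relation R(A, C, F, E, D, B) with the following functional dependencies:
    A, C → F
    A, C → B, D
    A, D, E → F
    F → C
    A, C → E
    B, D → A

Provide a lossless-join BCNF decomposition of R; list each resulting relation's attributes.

Candidate keys of the original relation: {A, C}, {A, D, E}, {A, F}, {B, C, D}, {B, D, E}, {B, D, F}.
{A, B, C, D, E, F}: {F} determines {C, F} here but is not a superkey — split on F → C, giving {C, F} and {A, B, D, E, F}.
{C, F}: every determinant is a superkey — BCNF.
{A, B, D, E, F}: {B, D} determines {A, B, D} here but is not a superkey — split on B, D → A, giving {A, B, D} and {B, D, E, F}.
{A, B, D}: every determinant is a superkey — BCNF.
{B, D, E, F}: every determinant is a superkey — BCNF.

{A, B, D}; {B, D, E, F}; {C, F}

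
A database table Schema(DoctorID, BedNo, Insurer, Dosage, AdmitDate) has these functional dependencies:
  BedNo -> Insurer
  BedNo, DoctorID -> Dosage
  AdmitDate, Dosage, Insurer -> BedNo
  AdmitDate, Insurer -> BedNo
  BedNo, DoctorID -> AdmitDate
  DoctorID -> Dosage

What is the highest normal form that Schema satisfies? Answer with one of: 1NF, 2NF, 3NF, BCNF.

1NF

Candidate keys: {AdmitDate, DoctorID, Insurer}, {BedNo, DoctorID}. Prime attributes: {AdmitDate, BedNo, DoctorID, Insurer}.
BedNo -> Insurer: {BedNo}⁺ = {BedNo, Insurer}, which is not all of the attributes, so the left side is not a superkey — BCNF is violated.
DoctorID -> Dosage determines the non-prime attribute {Dosage} from a non-superkey — 3NF is violated.
Since {DoctorID} ⊂ {BedNo, DoctorID} and {DoctorID}⁺ ⊇ {Dosage} with {Dosage} non-prime, there is a partial dependency; 2NF fails.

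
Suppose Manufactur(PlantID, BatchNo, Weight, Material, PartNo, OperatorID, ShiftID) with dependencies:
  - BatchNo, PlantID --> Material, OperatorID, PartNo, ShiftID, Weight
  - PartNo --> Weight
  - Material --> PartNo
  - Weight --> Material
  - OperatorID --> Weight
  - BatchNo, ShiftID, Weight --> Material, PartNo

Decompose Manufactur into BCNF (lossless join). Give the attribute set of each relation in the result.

{BatchNo, OperatorID, PlantID, ShiftID}; {Material, PartNo, Weight}; {OperatorID, PartNo}

Candidate key of the original relation: {BatchNo, PlantID}.
{BatchNo, Material, OperatorID, PartNo, PlantID, ShiftID, Weight}: {PartNo} determines {Material, PartNo, Weight} here but is not a superkey — split on PartNo --> Material, Weight, giving {Material, PartNo, Weight} and {BatchNo, OperatorID, PartNo, PlantID, ShiftID}.
{Material, PartNo, Weight}: every determinant is a superkey — BCNF.
{BatchNo, OperatorID, PartNo, PlantID, ShiftID}: {OperatorID} determines {OperatorID, PartNo} here but is not a superkey — split on OperatorID --> PartNo, giving {OperatorID, PartNo} and {BatchNo, OperatorID, PlantID, ShiftID}.
{OperatorID, PartNo}: every determinant is a superkey — BCNF.
{BatchNo, OperatorID, PlantID, ShiftID}: every determinant is a superkey — BCNF.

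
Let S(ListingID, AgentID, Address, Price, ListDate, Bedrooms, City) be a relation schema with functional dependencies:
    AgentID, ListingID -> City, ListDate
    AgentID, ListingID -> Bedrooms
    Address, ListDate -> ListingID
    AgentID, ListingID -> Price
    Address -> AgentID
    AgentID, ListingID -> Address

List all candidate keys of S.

{Address, ListDate}, {Address, ListingID}, {AgentID, ListingID}

{Address, ListDate} is a candidate key since {Address, ListDate}⁺ = {Address, AgentID, Bedrooms, City, ListDate, ListingID, Price} covers every attribute.
{Address, ListingID} is a candidate key since {Address, ListingID}⁺ = {Address, AgentID, Bedrooms, City, ListDate, ListingID, Price} covers every attribute.
{AgentID, ListingID} is a candidate key since {AgentID, ListingID}⁺ = {Address, AgentID, Bedrooms, City, ListDate, ListingID, Price} covers every attribute.
Any other superkey properly contains one of these, so there are no further candidate keys.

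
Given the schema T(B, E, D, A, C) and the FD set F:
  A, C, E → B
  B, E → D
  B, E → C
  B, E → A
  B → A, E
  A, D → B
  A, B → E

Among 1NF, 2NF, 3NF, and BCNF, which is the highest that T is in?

Candidate keys: {A, C, E}, {A, D}, {B}. Prime attributes: {A, B, C, D, E}.
Every FD has a superkey on the left, so the relation is in BCNF.

BCNF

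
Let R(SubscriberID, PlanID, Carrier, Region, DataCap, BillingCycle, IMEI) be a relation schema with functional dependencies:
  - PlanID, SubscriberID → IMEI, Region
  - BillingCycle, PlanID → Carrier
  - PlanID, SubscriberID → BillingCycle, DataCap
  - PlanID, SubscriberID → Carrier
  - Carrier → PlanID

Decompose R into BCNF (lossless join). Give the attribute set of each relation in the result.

Candidate keys of the original relation: {Carrier, SubscriberID}, {PlanID, SubscriberID}.
{BillingCycle, Carrier, DataCap, IMEI, PlanID, Region, SubscriberID}: {BillingCycle, PlanID} determines {BillingCycle, Carrier, PlanID} here but is not a superkey — split on BillingCycle, PlanID → Carrier, giving {BillingCycle, Carrier, PlanID} and {BillingCycle, DataCap, IMEI, PlanID, Region, SubscriberID}.
{BillingCycle, Carrier, PlanID}: {Carrier} determines {Carrier, PlanID} here but is not a superkey — split on Carrier → PlanID, giving {Carrier, PlanID} and {BillingCycle, Carrier}.
{Carrier, PlanID} is in BCNF.
{BillingCycle, Carrier} is in BCNF.
{BillingCycle, DataCap, IMEI, PlanID, Region, SubscriberID} is in BCNF.

{BillingCycle, Carrier}; {BillingCycle, DataCap, IMEI, PlanID, Region, SubscriberID}; {Carrier, PlanID}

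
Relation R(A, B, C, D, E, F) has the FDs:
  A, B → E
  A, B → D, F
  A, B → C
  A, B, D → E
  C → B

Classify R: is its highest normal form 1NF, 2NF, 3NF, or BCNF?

3NF

Candidate keys: {A, B}, {A, C}. Prime attributes: {A, B, C}.
C → B breaks BCNF: {C}⁺ = {B, C}, so {C} is not a superkey.
Since {B} ⊆ prime attributes and every other non-superkey FD also has a prime right side, the schema is in 3NF.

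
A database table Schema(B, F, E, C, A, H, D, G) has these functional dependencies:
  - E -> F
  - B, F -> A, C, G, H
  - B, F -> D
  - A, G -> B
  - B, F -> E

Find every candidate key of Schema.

{B, E} is a candidate key since {B, E}⁺ = {A, B, C, D, E, F, G, H} covers every attribute.
{B, F} is a candidate key since {B, F}⁺ = {A, B, C, D, E, F, G, H} covers every attribute.
{A, E, G} is a candidate key since {A, E, G}⁺ = {A, B, C, D, E, F, G, H} covers every attribute.
{A, F, G} is a candidate key since {A, F, G}⁺ = {A, B, C, D, E, F, G, H} covers every attribute.
No proper subset of any of these is a key, and no other minimal superkey exists.

{A, E, G}, {A, F, G}, {B, E}, {B, F}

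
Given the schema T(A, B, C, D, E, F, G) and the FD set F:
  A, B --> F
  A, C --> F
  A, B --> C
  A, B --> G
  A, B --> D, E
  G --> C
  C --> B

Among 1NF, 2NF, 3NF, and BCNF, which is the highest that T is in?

3NF

Candidate keys: {A, B}, {A, C}, {A, G}. Prime attributes: {A, B, C, G}.
G --> C breaks BCNF: {G}⁺ = {B, C, G}, so {G} is not a superkey.
Since {C} ⊆ prime attributes and every other non-superkey FD also has a prime right side, the schema is in 3NF.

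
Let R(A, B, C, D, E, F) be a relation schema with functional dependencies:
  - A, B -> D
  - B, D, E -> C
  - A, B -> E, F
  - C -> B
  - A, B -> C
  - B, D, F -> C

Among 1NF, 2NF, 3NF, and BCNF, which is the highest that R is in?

3NF

Candidate keys: {A, B}, {A, C}. Prime attributes: {A, B, C}.
For B, D, E -> C we have {B, D, E}⁺ = {B, C, D, E}; {B, D, E} is not a superkey, so BCNF fails.
Its right-hand attributes {C} are all prime, as are those of every other non-superkey FD — the relation is in 3NF.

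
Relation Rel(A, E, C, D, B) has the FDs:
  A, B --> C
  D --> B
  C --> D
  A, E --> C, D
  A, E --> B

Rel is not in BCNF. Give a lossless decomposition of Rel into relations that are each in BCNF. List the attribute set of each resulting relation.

{A, B, E}; {A, C}; {B, D}; {C, D}

Candidate key of the original relation: {A, E}.
Within {A, B, C, D, E}: {A, B}⁺ ∩ {A, B, C, D, E} = {A, B, C, D}, not the whole set, so A, B --> C, D violates BCNF; decompose into {A, B, C, D} and {A, B, E}.
Within {A, B, C, D}: {D}⁺ ∩ {A, B, C, D} = {B, D}, not the whole set, so D --> B violates BCNF; decompose into {B, D} and {A, C, D}.
{B, D} is in BCNF.
Within {A, C, D}: {C}⁺ ∩ {A, C, D} = {C, D}, not the whole set, so C --> D violates BCNF; decompose into {C, D} and {A, C}.
{C, D} is in BCNF.
{A, C} is in BCNF.
{A, B, E} is in BCNF.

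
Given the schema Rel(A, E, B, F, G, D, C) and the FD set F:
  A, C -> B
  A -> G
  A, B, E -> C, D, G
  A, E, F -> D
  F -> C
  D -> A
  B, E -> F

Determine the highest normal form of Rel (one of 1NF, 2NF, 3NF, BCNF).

Candidate keys: {A, B, E}, {A, C, E}, {A, E, F}, {B, D, E}, {C, D, E}, {D, E, F}. Prime attributes: {A, B, C, D, E, F}.
For A, C -> B we have {A, C}⁺ = {A, B, C, G}; {A, C} is not a superkey, so BCNF fails.
A -> G has non-prime {G} on the right and a non-superkey on the left, so 3NF fails.
Since {A} ⊂ {A, B, E} and {A}⁺ ⊇ {G} with {G} non-prime, there is a partial dependency; 2NF fails.

1NF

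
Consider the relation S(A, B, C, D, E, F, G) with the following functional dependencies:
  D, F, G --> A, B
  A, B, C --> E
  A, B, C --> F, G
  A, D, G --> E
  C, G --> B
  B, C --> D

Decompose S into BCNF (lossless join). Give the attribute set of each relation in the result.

Candidate keys of the original relation: {A, B, C}, {A, C, G}, {C, F, G}.
In {A, B, C, D, E, F, G}, {D, F, G} is not a superkey ({D, F, G}⁺ restricted to this set is {A, B, D, E, F, G}), so split on D, F, G --> A, B, E into {A, B, D, E, F, G} and {C, D, F, G}.
In {A, B, D, E, F, G}, {A, D, G} is not a superkey ({A, D, G}⁺ restricted to this set is {A, D, E, G}), so split on A, D, G --> E into {A, D, E, G} and {A, B, D, F, G}.
{A, D, E, G}: every determinant is a superkey — BCNF.
{A, B, D, F, G}: every determinant is a superkey — BCNF.
In {C, D, F, G}, {C, G} is not a superkey ({C, G}⁺ restricted to this set is {C, D, G}), so split on C, G --> D into {C, D, G} and {C, F, G}.
{C, D, G}: every determinant is a superkey — BCNF.
{C, F, G}: every determinant is a superkey — BCNF.

{A, B, D, F, G}; {A, D, E, G}; {C, D, G}; {C, F, G}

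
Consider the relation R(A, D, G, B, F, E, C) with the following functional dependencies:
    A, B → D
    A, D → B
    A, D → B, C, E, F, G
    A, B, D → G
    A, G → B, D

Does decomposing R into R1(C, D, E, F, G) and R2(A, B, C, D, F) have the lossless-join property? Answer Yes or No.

No

The shared attributes are {C, D, F} and {C, D, F}⁺ = {C, D, F}.
R1 ⊄ {C, D, F} and R2 ⊄ {C, D, F}, so the split is lossy.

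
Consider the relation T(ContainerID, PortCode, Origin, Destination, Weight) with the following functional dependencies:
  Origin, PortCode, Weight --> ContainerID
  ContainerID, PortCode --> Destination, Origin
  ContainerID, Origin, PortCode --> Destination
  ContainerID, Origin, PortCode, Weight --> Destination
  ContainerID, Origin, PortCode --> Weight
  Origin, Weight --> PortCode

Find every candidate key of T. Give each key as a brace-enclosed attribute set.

{ContainerID, PortCode} is a candidate key since {ContainerID, PortCode}⁺ = {ContainerID, Destination, Origin, PortCode, Weight} covers every attribute.
{Origin, Weight} is a candidate key since {Origin, Weight}⁺ = {ContainerID, Destination, Origin, PortCode, Weight} covers every attribute.
These are minimal and exhaustive — every other superkey contains one of them.

{ContainerID, PortCode}, {Origin, Weight}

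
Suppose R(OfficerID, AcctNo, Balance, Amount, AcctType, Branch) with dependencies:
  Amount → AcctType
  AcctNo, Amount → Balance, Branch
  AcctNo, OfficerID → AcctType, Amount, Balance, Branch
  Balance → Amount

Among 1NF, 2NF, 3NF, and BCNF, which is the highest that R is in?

Candidate key: {AcctNo, OfficerID}. Prime attributes: {AcctNo, OfficerID}.
For Amount → AcctType we have {Amount}⁺ = {AcctType, Amount}; {Amount} is not a superkey, so BCNF fails.
Amount → AcctType has non-prime {AcctType} on the right and a non-superkey on the left, so 3NF fails.
No non-prime attribute depends on a proper subset of any candidate key, so 2NF holds.

2NF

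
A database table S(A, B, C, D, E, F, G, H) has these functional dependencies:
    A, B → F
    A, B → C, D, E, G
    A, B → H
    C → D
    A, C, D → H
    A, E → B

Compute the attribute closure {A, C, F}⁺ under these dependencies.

Start with {A, C, F}.
C → D applies; add {D} → now {A, C, D, F}.
A, C, D → H applies; add {H} → now {A, C, D, F, H}.
No further FD applies.

{A, C, D, F, H}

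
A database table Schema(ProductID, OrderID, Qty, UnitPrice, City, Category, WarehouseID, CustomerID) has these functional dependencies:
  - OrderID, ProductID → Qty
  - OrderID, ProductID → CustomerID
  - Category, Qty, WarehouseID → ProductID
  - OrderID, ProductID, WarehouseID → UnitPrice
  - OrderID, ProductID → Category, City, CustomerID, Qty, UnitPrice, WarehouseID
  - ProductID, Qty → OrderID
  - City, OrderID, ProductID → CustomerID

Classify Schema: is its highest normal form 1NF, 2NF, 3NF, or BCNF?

Candidate keys: {Category, Qty, WarehouseID}, {OrderID, ProductID}, {ProductID, Qty}. Prime attributes: {Category, OrderID, ProductID, Qty, WarehouseID}.
The left-hand side of every FD is a superkey, so BCNF is satisfied.

BCNF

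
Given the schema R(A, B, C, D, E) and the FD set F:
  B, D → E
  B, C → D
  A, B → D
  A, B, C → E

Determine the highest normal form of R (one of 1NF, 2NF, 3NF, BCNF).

Candidate key: {A, B, C}. Prime attributes: {A, B, C}.
B, D → E: {B, D}⁺ = {B, D, E}, which is not all of the attributes, so the left side is not a superkey — BCNF is violated.
B, D → E has non-prime {E} on the right and a non-superkey on the left, so 3NF fails.
Since {A, B} ⊂ {A, B, C} and {A, B}⁺ ⊇ {D, E} with {D, E} non-prime, there is a partial dependency; 2NF fails.

1NF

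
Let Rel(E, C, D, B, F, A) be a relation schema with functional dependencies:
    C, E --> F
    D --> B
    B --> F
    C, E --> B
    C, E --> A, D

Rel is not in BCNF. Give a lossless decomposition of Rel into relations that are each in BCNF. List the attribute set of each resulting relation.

{A, C, D, E}; {B, D}; {B, F}

Candidate key of the original relation: {C, E}.
In {A, B, C, D, E, F}, {D} is not a superkey ({D}⁺ restricted to this set is {B, D, F}), so split on D --> B, F into {B, D, F} and {A, C, D, E}.
In {B, D, F}, {B} is not a superkey ({B}⁺ restricted to this set is {B, F}), so split on B --> F into {B, F} and {B, D}.
{B, F}: every determinant is a superkey — BCNF.
{B, D}: every determinant is a superkey — BCNF.
{A, C, D, E}: every determinant is a superkey — BCNF.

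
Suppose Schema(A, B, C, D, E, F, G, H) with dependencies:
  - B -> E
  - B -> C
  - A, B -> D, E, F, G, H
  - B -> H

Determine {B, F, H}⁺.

Start with {B, F, H}.
B -> E applies; add {E} → now {B, E, F, H}.
B -> C applies; add {C} → now {B, C, E, F, H}.
No further FD applies.

{B, C, E, F, H}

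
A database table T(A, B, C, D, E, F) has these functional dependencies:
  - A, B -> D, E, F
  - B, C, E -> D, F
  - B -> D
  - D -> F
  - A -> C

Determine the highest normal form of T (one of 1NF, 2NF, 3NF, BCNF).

Candidate key: {A, B}. Prime attributes: {A, B}.
For B, C, E -> D, F we have {B, C, E}⁺ = {B, C, D, E, F}; {B, C, E} is not a superkey, so BCNF fails.
Because {D, F} are non-prime and the left side of B, C, E -> D, F is not a superkey, the relation is not in 3NF.
The proper key subset {A} of {A, B} determines non-prime {C}, so the relation is not even in 2NF.

1NF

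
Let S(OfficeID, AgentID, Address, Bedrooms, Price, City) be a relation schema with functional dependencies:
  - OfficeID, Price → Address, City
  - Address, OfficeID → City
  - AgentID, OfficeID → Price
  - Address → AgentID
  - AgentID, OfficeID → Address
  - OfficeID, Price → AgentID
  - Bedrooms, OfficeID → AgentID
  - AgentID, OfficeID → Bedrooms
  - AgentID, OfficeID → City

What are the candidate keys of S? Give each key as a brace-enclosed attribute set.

{Address, OfficeID}, {AgentID, OfficeID}, {Bedrooms, OfficeID}, {OfficeID, Price}

Attributes never on any right-hand side: {OfficeID} — every candidate key must contain it.
{Address, OfficeID}⁺ = {Address, AgentID, Bedrooms, City, OfficeID, Price} — all of the relation — so {Address, OfficeID} is a candidate key.
{AgentID, OfficeID}⁺ = {Address, AgentID, Bedrooms, City, OfficeID, Price} — all of the relation — so {AgentID, OfficeID} is a candidate key.
{Bedrooms, OfficeID}⁺ = {Address, AgentID, Bedrooms, City, OfficeID, Price} — all of the relation — so {Bedrooms, OfficeID} is a candidate key.
{OfficeID, Price}⁺ = {Address, AgentID, Bedrooms, City, OfficeID, Price} — all of the relation — so {OfficeID, Price} is a candidate key.
No proper subset of any of these is a key, and no other minimal superkey exists.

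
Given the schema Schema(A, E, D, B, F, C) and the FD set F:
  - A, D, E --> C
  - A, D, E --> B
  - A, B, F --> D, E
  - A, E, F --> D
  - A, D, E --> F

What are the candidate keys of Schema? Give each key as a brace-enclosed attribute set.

No FD produces {A}, so it must be in every candidate key.
{A, B, F}⁺ = {A, B, C, D, E, F}, which is every attribute, so {A, B, F} is a candidate key.
{A, D, E}⁺ = {A, B, C, D, E, F}, which is every attribute, so {A, D, E} is a candidate key.
{A, E, F}⁺ = {A, B, C, D, E, F}, which is every attribute, so {A, E, F} is a candidate key.
These are minimal and exhaustive — every other superkey contains one of them.

{A, B, F}, {A, D, E}, {A, E, F}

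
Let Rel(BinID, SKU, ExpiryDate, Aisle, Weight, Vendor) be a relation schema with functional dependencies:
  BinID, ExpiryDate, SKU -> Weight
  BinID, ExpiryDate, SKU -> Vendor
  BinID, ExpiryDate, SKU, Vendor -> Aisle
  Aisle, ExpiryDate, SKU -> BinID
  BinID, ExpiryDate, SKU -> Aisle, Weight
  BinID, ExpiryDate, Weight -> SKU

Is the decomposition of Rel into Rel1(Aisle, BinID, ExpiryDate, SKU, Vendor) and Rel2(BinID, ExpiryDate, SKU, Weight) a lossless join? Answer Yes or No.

Yes

Rel1 ∩ Rel2 = {BinID, ExpiryDate, SKU}; its closure under F is {Aisle, BinID, ExpiryDate, SKU, Vendor, Weight}.
This includes all of Rel1, so the common attributes are a superkey of Rel1 — the join is lossless.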